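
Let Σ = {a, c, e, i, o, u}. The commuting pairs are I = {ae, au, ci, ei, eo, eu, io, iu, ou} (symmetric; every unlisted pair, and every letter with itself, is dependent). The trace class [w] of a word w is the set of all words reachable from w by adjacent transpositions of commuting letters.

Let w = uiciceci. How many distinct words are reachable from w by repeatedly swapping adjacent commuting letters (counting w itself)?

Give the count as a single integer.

56

piece 0:u — minimal
piece 1:i — minimal
piece 2:c rests on {0:u}
piece 3:i rests on {1:i}
piece 4:c rests on {2:c}
piece 5:e rests on {4:c}
piece 6:c rests on {5:e}
piece 7:i rests on {3:i}
minimal pieces: {0:u, 1:i}
ways to finish when only these pieces remain (= sum over removing one remaining piece with nothing left below it):
  1 left: {6}→1  {7}→1
  2 left: {3,7}→1  {5,6}→1  {6,7}→2
  3 left: {1,3,7}→1  {3,6,7}→3  {4,5,6}→1  {5,6,7}→3
  4 left: {1,3,6,7}→4  {2,4,5,6}→1  {3,5,6,7}→6  {4,5,6,7}→4
  5 left: {0,2,4,5,6}→1  {1,3,5,6,7}→10  {2,4,5,6,7}→5  {3,4,5,6,7}→10
  6 left: {0,2,4,5,6,7}→6  {1,3,4,5,6,7}→20  {2,3,4,5,6,7}→15
  placing 0:u first → 35 extensions
  placing 1:i first → 21 extensions
total linear extensions = 56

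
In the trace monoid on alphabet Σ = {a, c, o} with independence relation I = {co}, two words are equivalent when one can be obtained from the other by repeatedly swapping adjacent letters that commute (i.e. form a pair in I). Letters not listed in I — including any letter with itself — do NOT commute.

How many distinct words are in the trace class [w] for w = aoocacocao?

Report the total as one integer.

9

#0=a has no predecessor
#1=o depends on [0:a]
#2=o depends on [1:o]
#3=c depends on [0:a]
#4=a depends on [2:o, 3:c]
#5=c depends on [4:a]
#6=o depends on [4:a]
#7=c depends on [5:c]
#8=a depends on [6:o, 7:c]
#9=o depends on [8:a]
sources: [0:a]
N(rest) = Σ N(rest − s) over sources s of rest; N(one piece) = 1:
  size 1 → [9]=1
  size 2 → [8,9]=1
  size 3 → [6,8,9]=1  [7,8,9]=1
  size 4 → [5,7,8,9]=1  [6,7,8,9]=2
  size 5 → [5,6,7,8,9]=3
  size 6 → [4,5,6,7,8,9]=3
  size 7 → [2,4,5,6,7,8,9]=3  [3,4,5,6,7,8,9]=3
  size 8 → [1,2,4,5,6,7,8,9]=3  [2,3,4,5,6,7,8,9]=6
  first=0(a) contributes 9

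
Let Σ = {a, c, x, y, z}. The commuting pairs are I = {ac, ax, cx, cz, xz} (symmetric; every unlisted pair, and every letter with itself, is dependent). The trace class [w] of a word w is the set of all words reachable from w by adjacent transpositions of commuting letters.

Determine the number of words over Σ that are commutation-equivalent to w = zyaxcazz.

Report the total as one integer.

30

0(z) covers ∅
1(y) covers 0:z
2(a) covers 1:y
3(x) covers 1:y
4(c) covers 1:y
5(a) covers 2:a
6(z) covers 5:a
7(z) covers 6:z
floor of heap: 0:z
completions by unplaced set U, small U first (add the entries for U minus each lowest piece of U):
  |U|=1: {3}:1  {4}:1  {7}:1
  |U|=2: {3,4}:2  {3,7}:2  {4,7}:2  {6,7}:1
  |U|=3: {3,4,7}:6  {3,6,7}:3  {4,6,7}:3  {5,6,7}:1
  |U|=4: {2,5,6,7}:1  {3,4,6,7}:12  {3,5,6,7}:4  {4,5,6,7}:4
  |U|=5: {2,3,5,6,7}:5  {2,4,5,6,7}:5  {3,4,5,6,7}:20
  |U|=6: {2,3,4,5,6,7}:30
  start at 0(z): 30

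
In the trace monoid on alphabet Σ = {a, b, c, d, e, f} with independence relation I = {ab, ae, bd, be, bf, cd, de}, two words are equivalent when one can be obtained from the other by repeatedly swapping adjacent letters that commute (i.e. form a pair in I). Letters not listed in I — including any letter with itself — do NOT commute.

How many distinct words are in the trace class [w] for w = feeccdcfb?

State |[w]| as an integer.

0(f) covers ∅
1(e) covers 0:f
2(e) covers 1:e
3(c) covers 2:e
4(c) covers 3:c
5(d) covers 0:f
6(c) covers 4:c
7(f) covers 5:d, 6:c
8(b) covers 6:c
floor of heap: 0:f
completions by unplaced set U, small U first (add the entries for U minus each lowest piece of U):
  |U|=1: {7}:1  {8}:1
  |U|=2: {5,7}:1  {7,8}:2
  |U|=3: {5,7,8}:3  {6,7,8}:2
  |U|=4: {4,6,7,8}:2  {5,6,7,8}:5
  |U|=5: {3,4,6,7,8}:2  {4,5,6,7,8}:7
  |U|=6: {2,3,4,6,7,8}:2  {3,4,5,6,7,8}:9
  |U|=7: {1,2,3,4,6,7,8}:2  {2,3,4,5,6,7,8}:11
  start at 0(f): 13

13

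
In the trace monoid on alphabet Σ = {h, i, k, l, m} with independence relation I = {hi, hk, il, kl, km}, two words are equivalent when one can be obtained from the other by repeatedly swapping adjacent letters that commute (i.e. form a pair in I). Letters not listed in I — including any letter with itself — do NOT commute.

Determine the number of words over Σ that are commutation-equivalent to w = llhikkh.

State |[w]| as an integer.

35

piece 0:l — minimal
piece 1:l rests on {0:l}
piece 2:h rests on {1:l}
piece 3:i — minimal
piece 4:k rests on {3:i}
piece 5:k rests on {4:k}
piece 6:h rests on {2:h}
minimal pieces: {0:l, 3:i}
ways to finish when only these pieces remain (= sum over removing one remaining piece with nothing left below it):
  1 left: {5}→1  {6}→1
  2 left: {2,6}→1  {4,5}→1  {5,6}→2
  3 left: {1,2,6}→1  {2,5,6}→3  {3,4,5}→1  {4,5,6}→3
  4 left: {0,1,2,6}→1  {1,2,5,6}→4  {2,4,5,6}→6  {3,4,5,6}→4
  5 left: {0,1,2,5,6}→5  {1,2,4,5,6}→10  {2,3,4,5,6}→10
  placing 0:l first → 20 extensions
  placing 3:i first → 15 extensions
total linear extensions = 35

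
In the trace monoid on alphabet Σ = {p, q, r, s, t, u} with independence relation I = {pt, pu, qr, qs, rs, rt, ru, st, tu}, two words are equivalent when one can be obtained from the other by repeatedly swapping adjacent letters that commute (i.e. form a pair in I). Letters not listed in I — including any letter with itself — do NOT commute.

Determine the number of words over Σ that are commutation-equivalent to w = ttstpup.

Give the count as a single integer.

105

piece 0:t — minimal
piece 1:t rests on {0:t}
piece 2:s — minimal
piece 3:t rests on {1:t}
piece 4:p rests on {2:s}
piece 5:u rests on {2:s}
piece 6:p rests on {4:p}
minimal pieces: {0:t, 2:s}
ways to finish when only these pieces remain (= sum over removing one remaining piece with nothing left below it):
  1 left: {3}→1  {5}→1  {6}→1
  2 left: {1,3}→1  {3,5}→2  {3,6}→2  {4,6}→1  {5,6}→2
  3 left: {0,1,3}→1  {1,3,5}→3  {1,3,6}→3  {3,4,6}→3  {3,5,6}→6  {4,5,6}→3
  4 left: {0,1,3,5}→4  {0,1,3,6}→4  {1,3,4,6}→6  {1,3,5,6}→12  {2,4,5,6}→3  {3,4,5,6}→12
  5 left: {0,1,3,4,6}→10  {0,1,3,5,6}→20  {1,3,4,5,6}→30  {2,3,4,5,6}→15
  placing 0:t first → 45 extensions
  placing 2:s first → 60 extensions
total linear extensions = 105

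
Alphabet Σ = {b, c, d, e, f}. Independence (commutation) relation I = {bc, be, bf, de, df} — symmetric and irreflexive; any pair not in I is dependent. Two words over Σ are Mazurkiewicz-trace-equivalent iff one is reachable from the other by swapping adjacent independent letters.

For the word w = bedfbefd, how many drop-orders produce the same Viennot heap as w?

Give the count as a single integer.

70

drop 0:b onto floor
drop 1:e onto floor
drop 2:d onto {0:b}
drop 3:f onto {1:e}
drop 4:b onto {2:d}
drop 5:e onto {3:f}
drop 6:f onto {5:e}
drop 7:d onto {4:b}
ground layer = {0:b, 1:e}
drop-orders for the pieces not yet dropped (sum over which currently-grounded one goes next):
  1 to go: {6} 1  {7} 1
  2 to go: {4,7} 1  {5,6} 1  {6,7} 2
  3 to go: {2,4,7} 1  {3,5,6} 1  {4,6,7} 3  {5,6,7} 3
  4 to go: {0,2,4,7} 1  {1,3,5,6} 1  {2,4,6,7} 4  {3,5,6,7} 4  {4,5,6,7} 6
  5 to go: {0,2,4,6,7} 5  {1,3,5,6,7} 5  {2,4,5,6,7} 10  {3,4,5,6,7} 10
  6 to go: {0,2,4,5,6,7} 15  {1,3,4,5,6,7} 15  {2,3,4,5,6,7} 20
  if 0:b drops first: 35 orders
  if 1:e drops first: 35 orders
heap linearizations: 70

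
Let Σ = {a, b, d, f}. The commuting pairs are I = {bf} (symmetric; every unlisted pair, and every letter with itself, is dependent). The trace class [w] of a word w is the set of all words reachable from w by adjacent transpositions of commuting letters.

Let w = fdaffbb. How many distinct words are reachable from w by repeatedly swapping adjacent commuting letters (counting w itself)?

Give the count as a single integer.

piece 0:f — minimal
piece 1:d rests on {0:f}
piece 2:a rests on {1:d}
piece 3:f rests on {2:a}
piece 4:f rests on {3:f}
piece 5:b rests on {2:a}
piece 6:b rests on {5:b}
minimal pieces: {0:f}
ways to finish when only these pieces remain (= sum over removing one remaining piece with nothing left below it):
  1 left: {4}→1  {6}→1
  2 left: {3,4}→1  {4,6}→2  {5,6}→1
  3 left: {3,4,6}→3  {4,5,6}→3
  4 left: {3,4,5,6}→6
  5 left: {2,3,4,5,6}→6
  placing 0:f first → 6 extensions

6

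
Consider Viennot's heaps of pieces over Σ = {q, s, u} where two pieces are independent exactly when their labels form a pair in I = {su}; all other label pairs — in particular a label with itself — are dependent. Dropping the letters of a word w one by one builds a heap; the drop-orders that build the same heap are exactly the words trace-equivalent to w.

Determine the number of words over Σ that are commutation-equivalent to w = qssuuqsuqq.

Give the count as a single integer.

#0=q has no predecessor
#1=s depends on [0:q]
#2=s depends on [1:s]
#3=u depends on [0:q]
#4=u depends on [3:u]
#5=q depends on [2:s, 4:u]
#6=s depends on [5:q]
#7=u depends on [5:q]
#8=q depends on [6:s, 7:u]
#9=q depends on [8:q]
sources: [0:q]
N(rest) = Σ N(rest − s) over sources s of rest; N(one piece) = 1:
  size 1 → [9]=1
  size 2 → [8,9]=1
  size 3 → [6,8,9]=1  [7,8,9]=1
  size 4 → [6,7,8,9]=2
  size 5 → [5,6,7,8,9]=2
  size 6 → [2,5,6,7,8,9]=2  [4,5,6,7,8,9]=2
  size 7 → [1,2,5,6,7,8,9]=2  [2,4,5,6,7,8,9]=4  [3,4,5,6,7,8,9]=2
  size 8 → [1,2,4,5,6,7,8,9]=6  [2,3,4,5,6,7,8,9]=6
  first=0(q) contributes 12

12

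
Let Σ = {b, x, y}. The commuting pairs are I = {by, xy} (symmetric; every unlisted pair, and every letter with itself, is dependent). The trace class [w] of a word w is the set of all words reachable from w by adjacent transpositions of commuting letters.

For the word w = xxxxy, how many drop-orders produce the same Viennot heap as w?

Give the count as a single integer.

drop 0:x onto floor
drop 1:x onto {0:x}
drop 2:x onto {1:x}
drop 3:x onto {2:x}
drop 4:y onto floor
ground layer = {0:x, 4:y}
drop-orders for the pieces not yet dropped (sum over which currently-grounded one goes next):
  1 to go: {3} 1  {4} 1
  2 to go: {2,3} 1  {3,4} 2
  3 to go: {1,2,3} 1  {2,3,4} 3
  if 0:x drops first: 4 orders
  if 4:y drops first: 1 orders
heap linearizations: 5

5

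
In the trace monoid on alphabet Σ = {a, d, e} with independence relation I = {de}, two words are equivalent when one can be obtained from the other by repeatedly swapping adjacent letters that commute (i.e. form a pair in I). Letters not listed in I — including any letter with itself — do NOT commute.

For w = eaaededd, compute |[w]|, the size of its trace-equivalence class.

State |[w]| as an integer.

#0=e has no predecessor
#1=a depends on [0:e]
#2=a depends on [1:a]
#3=e depends on [2:a]
#4=d depends on [2:a]
#5=e depends on [3:e]
#6=d depends on [4:d]
#7=d depends on [6:d]
sources: [0:e]
N(rest) = Σ N(rest − s) over sources s of rest; N(one piece) = 1:
  size 1 → [5]=1  [7]=1
  size 2 → [3,5]=1  [5,7]=2  [6,7]=1
  size 3 → [3,5,7]=3  [4,6,7]=1  [5,6,7]=3
  size 4 → [3,5,6,7]=6  [4,5,6,7]=4
  size 5 → [3,4,5,6,7]=10
  size 6 → [2,3,4,5,6,7]=10
  first=0(e) contributes 10

10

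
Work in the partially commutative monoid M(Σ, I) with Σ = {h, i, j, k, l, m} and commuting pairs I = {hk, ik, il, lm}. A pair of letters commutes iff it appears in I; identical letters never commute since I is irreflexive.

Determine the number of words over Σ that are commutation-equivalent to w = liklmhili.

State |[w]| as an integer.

#0=l has no predecessor
#1=i has no predecessor
#2=k depends on [0:l]
#3=l depends on [2:k]
#4=m depends on [1:i, 2:k]
#5=h depends on [3:l, 4:m]
#6=i depends on [5:h]
#7=l depends on [5:h]
#8=i depends on [6:i]
sources: [0:l, 1:i]
N(rest) = Σ N(rest − s) over sources s of rest; N(one piece) = 1:
  size 1 → [7]=1  [8]=1
  size 2 → [6,8]=1  [7,8]=2
  size 3 → [6,7,8]=3
  size 4 → [5,6,7,8]=3
  size 5 → [3,5,6,7,8]=3  [4,5,6,7,8]=3
  size 6 → [1,4,5,6,7,8]=3  [3,4,5,6,7,8]=6
  size 7 → [1,3,4,5,6,7,8]=9  [2,3,4,5,6,7,8]=6
  first=0(l) contributes 15
  first=1(i) contributes 6
|[w]| = 21

21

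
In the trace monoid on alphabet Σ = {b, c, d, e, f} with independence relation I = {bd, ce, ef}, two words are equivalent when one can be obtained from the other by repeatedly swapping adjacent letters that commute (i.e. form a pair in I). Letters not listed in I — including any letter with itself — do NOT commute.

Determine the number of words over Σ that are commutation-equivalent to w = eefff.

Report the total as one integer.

10

#0=e has no predecessor
#1=e depends on [0:e]
#2=f has no predecessor
#3=f depends on [2:f]
#4=f depends on [3:f]
sources: [0:e, 2:f]
N(rest) = Σ N(rest − s) over sources s of rest; N(one piece) = 1:
  size 1 → [1]=1  [4]=1
  size 2 → [0,1]=1  [1,4]=2  [3,4]=1
  size 3 → [0,1,4]=3  [1,3,4]=3  [2,3,4]=1
  first=0(e) contributes 4
  first=2(f) contributes 6
|[w]| = 10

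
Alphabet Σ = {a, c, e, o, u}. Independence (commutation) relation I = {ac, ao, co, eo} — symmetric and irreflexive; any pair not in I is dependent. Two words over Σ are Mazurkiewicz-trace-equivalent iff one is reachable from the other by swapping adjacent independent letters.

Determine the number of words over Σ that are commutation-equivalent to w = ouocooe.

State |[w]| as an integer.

10

drop 0:o onto floor
drop 1:u onto {0:o}
drop 2:o onto {1:u}
drop 3:c onto {1:u}
drop 4:o onto {2:o}
drop 5:o onto {4:o}
drop 6:e onto {3:c}
ground layer = {0:o}
drop-orders for the pieces not yet dropped (sum over which currently-grounded one goes next):
  1 to go: {5} 1  {6} 1
  2 to go: {3,6} 1  {4,5} 1  {5,6} 2
  3 to go: {2,4,5} 1  {3,5,6} 3  {4,5,6} 3
  4 to go: {2,4,5,6} 4  {3,4,5,6} 6
  5 to go: {2,3,4,5,6} 10
  if 0:o drops first: 10 orders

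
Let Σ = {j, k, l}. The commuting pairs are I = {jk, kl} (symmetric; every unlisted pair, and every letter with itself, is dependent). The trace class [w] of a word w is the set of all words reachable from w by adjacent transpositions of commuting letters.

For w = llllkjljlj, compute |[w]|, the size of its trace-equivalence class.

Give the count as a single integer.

piece 0:l — minimal
piece 1:l rests on {0:l}
piece 2:l rests on {1:l}
piece 3:l rests on {2:l}
piece 4:k — minimal
piece 5:j rests on {3:l}
piece 6:l rests on {5:j}
piece 7:j rests on {6:l}
piece 8:l rests on {7:j}
piece 9:j rests on {8:l}
minimal pieces: {0:l, 4:k}
ways to finish when only these pieces remain (= sum over removing one remaining piece with nothing left below it):
  1 left: {4}→1  {9}→1
  2 left: {4,9}→2  {8,9}→1
  3 left: {4,8,9}→3  {7,8,9}→1
  4 left: {4,7,8,9}→4  {6,7,8,9}→1
  5 left: {4,6,7,8,9}→5  {5,6,7,8,9}→1
  6 left: {3,5,6,7,8,9}→1  {4,5,6,7,8,9}→6
  7 left: {2,3,5,6,7,8,9}→1  {3,4,5,6,7,8,9}→7
  8 left: {1,2,3,5,6,7,8,9}→1  {2,3,4,5,6,7,8,9}→8
  placing 0:l first → 9 extensions
  placing 4:k first → 1 extensions
total linear extensions = 10

10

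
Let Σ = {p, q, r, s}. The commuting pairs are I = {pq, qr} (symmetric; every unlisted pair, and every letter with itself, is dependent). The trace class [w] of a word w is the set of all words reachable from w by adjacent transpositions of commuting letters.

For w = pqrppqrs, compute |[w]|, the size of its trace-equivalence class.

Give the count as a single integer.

drop 0:p onto floor
drop 1:q onto floor
drop 2:r onto {0:p}
drop 3:p onto {2:r}
drop 4:p onto {3:p}
drop 5:q onto {1:q}
drop 6:r onto {4:p}
drop 7:s onto {5:q, 6:r}
ground layer = {0:p, 1:q}
drop-orders for the pieces not yet dropped (sum over which currently-grounded one goes next):
  1 to go: {7} 1
  2 to go: {5,7} 1  {6,7} 1
  3 to go: {1,5,7} 1  {4,6,7} 1  {5,6,7} 2
  4 to go: {1,5,6,7} 3  {3,4,6,7} 1  {4,5,6,7} 3
  5 to go: {1,4,5,6,7} 6  {2,3,4,6,7} 1  {3,4,5,6,7} 4
  6 to go: {0,2,3,4,6,7} 1  {1,3,4,5,6,7} 10  {2,3,4,5,6,7} 5
  if 0:p drops first: 15 orders
  if 1:q drops first: 6 orders
heap linearizations: 21

21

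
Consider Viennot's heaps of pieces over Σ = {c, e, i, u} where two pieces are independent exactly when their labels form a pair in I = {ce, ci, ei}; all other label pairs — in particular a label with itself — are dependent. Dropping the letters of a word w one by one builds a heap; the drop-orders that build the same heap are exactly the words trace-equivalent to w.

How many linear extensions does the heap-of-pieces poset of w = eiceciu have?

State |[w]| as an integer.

drop 0:e onto floor
drop 1:i onto floor
drop 2:c onto floor
drop 3:e onto {0:e}
drop 4:c onto {2:c}
drop 5:i onto {1:i}
drop 6:u onto {3:e, 4:c, 5:i}
ground layer = {0:e, 1:i, 2:c}
drop-orders for the pieces not yet dropped (sum over which currently-grounded one goes next):
  1 to go: {6} 1
  2 to go: {3,6} 1  {4,6} 1  {5,6} 1
  3 to go: {0,3,6} 1  {1,5,6} 1  {2,4,6} 1  {3,4,6} 2  {3,5,6} 2  {4,5,6} 2
  4 to go: {0,3,4,6} 3  {0,3,5,6} 3  {1,3,5,6} 3  {1,4,5,6} 3  {2,3,4,6} 3  {2,4,5,6} 3  {3,4,5,6} 6
  5 to go: {0,1,3,5,6} 6  {0,2,3,4,6} 6  {0,3,4,5,6} 12  {1,2,4,5,6} 6  {1,3,4,5,6} 12  {2,3,4,5,6} 12
  if 0:e drops first: 30 orders
  if 1:i drops first: 30 orders
  if 2:c drops first: 30 orders
heap linearizations: 90

90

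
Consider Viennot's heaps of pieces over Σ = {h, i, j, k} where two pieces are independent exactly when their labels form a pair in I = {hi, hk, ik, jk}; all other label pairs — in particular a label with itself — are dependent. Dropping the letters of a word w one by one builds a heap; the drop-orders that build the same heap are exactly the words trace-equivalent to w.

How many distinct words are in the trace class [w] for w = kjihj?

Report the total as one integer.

10

drop 0:k onto floor
drop 1:j onto floor
drop 2:i onto {1:j}
drop 3:h onto {1:j}
drop 4:j onto {2:i, 3:h}
ground layer = {0:k, 1:j}
drop-orders for the pieces not yet dropped (sum over which currently-grounded one goes next):
  1 to go: {0} 1  {4} 1
  2 to go: {0,4} 2  {2,4} 1  {3,4} 1
  3 to go: {0,2,4} 3  {0,3,4} 3  {2,3,4} 2
  if 0:k drops first: 2 orders
  if 1:j drops first: 8 orders
heap linearizations: 10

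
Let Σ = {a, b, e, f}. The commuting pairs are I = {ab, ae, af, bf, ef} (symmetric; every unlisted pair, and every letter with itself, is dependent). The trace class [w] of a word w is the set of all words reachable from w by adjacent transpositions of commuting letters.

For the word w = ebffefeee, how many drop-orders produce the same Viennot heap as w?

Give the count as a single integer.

#0=e has no predecessor
#1=b depends on [0:e]
#2=f has no predecessor
#3=f depends on [2:f]
#4=e depends on [1:b]
#5=f depends on [3:f]
#6=e depends on [4:e]
#7=e depends on [6:e]
#8=e depends on [7:e]
sources: [0:e, 2:f]
N(rest) = Σ N(rest − s) over sources s of rest; N(one piece) = 1:
  size 1 → [5]=1  [8]=1
  size 2 → [3,5]=1  [5,8]=2  [7,8]=1
  size 3 → [2,3,5]=1  [3,5,8]=3  [5,7,8]=3  [6,7,8]=1
  size 4 → [2,3,5,8]=4  [3,5,7,8]=6  [4,6,7,8]=1  [5,6,7,8]=4
  size 5 → [1,4,6,7,8]=1  [2,3,5,7,8]=10  [3,5,6,7,8]=10  [4,5,6,7,8]=5
  size 6 → [0,1,4,6,7,8]=1  [1,4,5,6,7,8]=6  [2,3,5,6,7,8]=20  [3,4,5,6,7,8]=15
  size 7 → [0,1,4,5,6,7,8]=7  [1,3,4,5,6,7,8]=21  [2,3,4,5,6,7,8]=35
  first=0(e) contributes 56
  first=2(f) contributes 28
|[w]| = 84

84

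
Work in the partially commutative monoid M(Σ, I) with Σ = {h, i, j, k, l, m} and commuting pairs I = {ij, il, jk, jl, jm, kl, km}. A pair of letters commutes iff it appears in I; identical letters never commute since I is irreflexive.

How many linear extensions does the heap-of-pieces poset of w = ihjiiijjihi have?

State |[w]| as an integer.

#0=i has no predecessor
#1=h depends on [0:i]
#2=j depends on [1:h]
#3=i depends on [1:h]
#4=i depends on [3:i]
#5=i depends on [4:i]
#6=j depends on [2:j]
#7=j depends on [6:j]
#8=i depends on [5:i]
#9=h depends on [7:j, 8:i]
#10=i depends on [9:h]
sources: [0:i]
N(rest) = Σ N(rest − s) over sources s of rest; N(one piece) = 1:
  size 1 → [10]=1
  size 2 → [9,10]=1
  size 3 → [7,9,10]=1  [8,9,10]=1
  size 4 → [5,8,9,10]=1  [6,7,9,10]=1  [7,8,9,10]=2
  size 5 → [2,6,7,9,10]=1  [4,5,8,9,10]=1  [5,7,8,9,10]=3  [6,7,8,9,10]=3
  size 6 → [2,6,7,8,9,10]=4  [3,4,5,8,9,10]=1  [4,5,7,8,9,10]=4  [5,6,7,8,9,10]=6
  size 7 → [2,5,6,7,8,9,10]=10  [3,4,5,7,8,9,10]=5  [4,5,6,7,8,9,10]=10
  size 8 → [2,4,5,6,7,8,9,10]=20  [3,4,5,6,7,8,9,10]=15
  size 9 → [2,3,4,5,6,7,8,9,10]=35
  first=0(i) contributes 35

35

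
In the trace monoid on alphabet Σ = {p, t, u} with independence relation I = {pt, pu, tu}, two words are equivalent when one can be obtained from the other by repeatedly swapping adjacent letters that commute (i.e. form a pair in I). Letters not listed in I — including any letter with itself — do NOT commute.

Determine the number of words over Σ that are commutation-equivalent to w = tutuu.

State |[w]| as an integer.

10

drop 0:t onto floor
drop 1:u onto floor
drop 2:t onto {0:t}
drop 3:u onto {1:u}
drop 4:u onto {3:u}
ground layer = {0:t, 1:u}
drop-orders for the pieces not yet dropped (sum over which currently-grounded one goes next):
  1 to go: {2} 1  {4} 1
  2 to go: {0,2} 1  {2,4} 2  {3,4} 1
  3 to go: {0,2,4} 3  {1,3,4} 1  {2,3,4} 3
  if 0:t drops first: 4 orders
  if 1:u drops first: 6 orders
heap linearizations: 10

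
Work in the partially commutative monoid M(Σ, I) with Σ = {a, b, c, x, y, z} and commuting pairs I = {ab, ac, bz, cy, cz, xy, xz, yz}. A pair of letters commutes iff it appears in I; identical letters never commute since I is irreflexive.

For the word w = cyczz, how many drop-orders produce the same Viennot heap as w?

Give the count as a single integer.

30

piece 0:c — minimal
piece 1:y — minimal
piece 2:c rests on {0:c}
piece 3:z — minimal
piece 4:z rests on {3:z}
minimal pieces: {0:c, 1:y, 3:z}
ways to finish when only these pieces remain (= sum over removing one remaining piece with nothing left below it):
  1 left: {1}→1  {2}→1  {4}→1
  2 left: {0,2}→1  {1,2}→2  {1,4}→2  {2,4}→2  {3,4}→1
  3 left: {0,1,2}→3  {0,2,4}→3  {1,2,4}→6  {1,3,4}→3  {2,3,4}→3
  placing 0:c first → 12 extensions
  placing 1:y first → 6 extensions
  placing 3:z first → 12 extensions
total linear extensions = 30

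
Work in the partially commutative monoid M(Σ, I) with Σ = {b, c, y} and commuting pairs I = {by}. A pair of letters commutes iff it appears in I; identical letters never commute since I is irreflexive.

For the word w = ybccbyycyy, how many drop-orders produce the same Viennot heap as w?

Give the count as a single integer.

piece 0:y — minimal
piece 1:b — minimal
piece 2:c rests on {0:y, 1:b}
piece 3:c rests on {2:c}
piece 4:b rests on {3:c}
piece 5:y rests on {3:c}
piece 6:y rests on {5:y}
piece 7:c rests on {4:b, 6:y}
piece 8:y rests on {7:c}
piece 9:y rests on {8:y}
minimal pieces: {0:y, 1:b}
ways to finish when only these pieces remain (= sum over removing one remaining piece with nothing left below it):
  1 left: {9}→1
  2 left: {8,9}→1
  3 left: {7,8,9}→1
  4 left: {4,7,8,9}→1  {6,7,8,9}→1
  5 left: {4,6,7,8,9}→2  {5,6,7,8,9}→1
  6 left: {4,5,6,7,8,9}→3
  7 left: {3,4,5,6,7,8,9}→3
  8 left: {2,3,4,5,6,7,8,9}→3
  placing 0:y first → 3 extensions
  placing 1:b first → 3 extensions
total linear extensions = 6

6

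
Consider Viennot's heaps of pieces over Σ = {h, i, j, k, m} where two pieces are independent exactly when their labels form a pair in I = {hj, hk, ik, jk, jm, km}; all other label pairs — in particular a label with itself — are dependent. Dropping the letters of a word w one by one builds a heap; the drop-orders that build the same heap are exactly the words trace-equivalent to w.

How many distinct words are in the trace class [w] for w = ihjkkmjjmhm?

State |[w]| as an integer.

drop 0:i onto floor
drop 1:h onto {0:i}
drop 2:j onto {0:i}
drop 3:k onto floor
drop 4:k onto {3:k}
drop 5:m onto {1:h}
drop 6:j onto {2:j}
drop 7:j onto {6:j}
drop 8:m onto {5:m}
drop 9:h onto {8:m}
drop 10:m onto {9:h}
ground layer = {0:i, 3:k}
drop-orders for the pieces not yet dropped (sum over which currently-grounded one goes next):
  1 to go: {4} 1  {7} 1  {10} 1
  2 to go: {3,4} 1  {4,7} 2  {4,10} 2  {6,7} 1  {7,10} 2  {9,10} 1
  3 to go: {2,6,7} 1  {3,4,7} 3  {3,4,10} 3  {4,6,7} 3  {4,7,10} 6  {4,9,10} 3  {6,7,10} 3  {7,9,10} 3  {8,9,10} 1
  4 to go: {2,4,6,7} 4  {2,6,7,10} 4  {3,4,6,7} 6  {3,4,7,10} 12  {3,4,9,10} 6  {4,6,7,10} 12  {4,7,9,10} 12  {4,8,9,10} 4  {5,8,9,10} 1  {6,7,9,10} 6  {7,8,9,10} 4
  5 to go: {1,5,8,9,10} 1  {2,3,4,6,7} 10  {2,4,6,7,10} 20  {2,6,7,9,10} 10  {3,4,6,7,10} 30  {3,4,7,9,10} 30  {3,4,8,9,10} 10  {4,5,8,9,10} 5  {4,6,7,9,10} 30  {4,7,8,9,10} 20  {5,7,8,9,10} 5  {6,7,8,9,10} 10
  6 to go: {1,4,5,8,9,10} 6  {1,5,7,8,9,10} 6  {2,3,4,6,7,10} 60  {2,4,6,7,9,10} 60  {2,6,7,8,9,10} 20  {3,4,5,8,9,10} 15  {3,4,6,7,9,10} 90  {3,4,7,8,9,10} 60  {4,5,7,8,9,10} 30  {4,6,7,8,9,10} 60  {5,6,7,8,9,10} 15
  7 to go: {1,3,4,5,8,9,10} 21  {1,4,5,7,8,9,10} 42  {1,5,6,7,8,9,10} 21  {2,3,4,6,7,9,10} 210  {2,4,6,7,8,9,10} 140  {2,5,6,7,8,9,10} 35  {3,4,5,7,8,9,10} 105  {3,4,6,7,8,9,10} 210  {4,5,6,7,8,9,10} 105
  8 to go: {1,2,5,6,7,8,9,10} 56  {1,3,4,5,7,8,9,10} 168  {1,4,5,6,7,8,9,10} 168  {2,3,4,6,7,8,9,10} 560  {2,4,5,6,7,8,9,10} 280  {3,4,5,6,7,8,9,10} 420
  9 to go: {0,1,2,5,6,7,8,9,10} 56  {1,2,4,5,6,7,8,9,10} 504  {1,3,4,5,6,7,8,9,10} 756  {2,3,4,5,6,7,8,9,10} 1260
  if 0:i drops first: 2520 orders
  if 3:k drops first: 560 orders
heap linearizations: 3080

3080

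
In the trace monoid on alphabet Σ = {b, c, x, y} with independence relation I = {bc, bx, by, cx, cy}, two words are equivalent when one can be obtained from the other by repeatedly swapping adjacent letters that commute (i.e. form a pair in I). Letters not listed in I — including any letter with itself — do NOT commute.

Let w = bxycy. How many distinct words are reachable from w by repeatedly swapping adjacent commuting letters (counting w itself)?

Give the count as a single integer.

#0=b has no predecessor
#1=x has no predecessor
#2=y depends on [1:x]
#3=c has no predecessor
#4=y depends on [2:y]
sources: [0:b, 1:x, 3:c]
N(rest) = Σ N(rest − s) over sources s of rest; N(one piece) = 1:
  size 1 → [0]=1  [3]=1  [4]=1
  size 2 → [0,3]=2  [0,4]=2  [2,4]=1  [3,4]=2
  size 3 → [0,2,4]=3  [0,3,4]=6  [1,2,4]=1  [2,3,4]=3
  first=0(b) contributes 4
  first=1(x) contributes 12
  first=3(c) contributes 4
|[w]| = 20

20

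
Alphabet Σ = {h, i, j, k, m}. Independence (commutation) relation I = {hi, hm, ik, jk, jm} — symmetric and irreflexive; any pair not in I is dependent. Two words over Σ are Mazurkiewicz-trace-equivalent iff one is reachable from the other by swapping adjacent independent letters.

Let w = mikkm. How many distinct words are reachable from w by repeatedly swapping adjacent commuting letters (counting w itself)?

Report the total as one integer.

3

#0=m has no predecessor
#1=i depends on [0:m]
#2=k depends on [0:m]
#3=k depends on [2:k]
#4=m depends on [1:i, 3:k]
sources: [0:m]
N(rest) = Σ N(rest − s) over sources s of rest; N(one piece) = 1:
  size 1 → [4]=1
  size 2 → [1,4]=1  [3,4]=1
  size 3 → [1,3,4]=2  [2,3,4]=1
  first=0(m) contributes 3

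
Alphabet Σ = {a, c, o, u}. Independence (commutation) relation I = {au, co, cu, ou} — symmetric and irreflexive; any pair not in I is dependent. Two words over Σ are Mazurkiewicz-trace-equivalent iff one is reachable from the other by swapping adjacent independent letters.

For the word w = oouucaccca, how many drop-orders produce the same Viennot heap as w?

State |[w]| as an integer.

135

0(o) covers ∅
1(o) covers 0:o
2(u) covers ∅
3(u) covers 2:u
4(c) covers ∅
5(a) covers 1:o, 4:c
6(c) covers 5:a
7(c) covers 6:c
8(c) covers 7:c
9(a) covers 8:c
floor of heap: 0:o, 2:u, 4:c
completions by unplaced set U, small U first (add the entries for U minus each lowest piece of U):
  |U|=1: {3}:1  {9}:1
  |U|=2: {2,3}:1  {3,9}:2  {8,9}:1
  |U|=3: {2,3,9}:3  {3,8,9}:3  {7,8,9}:1
  |U|=4: {2,3,8,9}:6  {3,7,8,9}:4  {6,7,8,9}:1
  |U|=5: {2,3,7,8,9}:10  {3,6,7,8,9}:5  {5,6,7,8,9}:1
  |U|=6: {1,5,6,7,8,9}:1  {2,3,6,7,8,9}:15  {3,5,6,7,8,9}:6  {4,5,6,7,8,9}:1
  |U|=7: {0,1,5,6,7,8,9}:1  {1,3,5,6,7,8,9}:7  {1,4,5,6,7,8,9}:2  {2,3,5,6,7,8,9}:21  {3,4,5,6,7,8,9}:7
  |U|=8: {0,1,3,5,6,7,8,9}:8  {0,1,4,5,6,7,8,9}:3  {1,2,3,5,6,7,8,9}:28  {1,3,4,5,6,7,8,9}:16  {2,3,4,5,6,7,8,9}:28
  start at 0(o): 72
  start at 2(u): 27
  start at 4(c): 36
sum over floor = 135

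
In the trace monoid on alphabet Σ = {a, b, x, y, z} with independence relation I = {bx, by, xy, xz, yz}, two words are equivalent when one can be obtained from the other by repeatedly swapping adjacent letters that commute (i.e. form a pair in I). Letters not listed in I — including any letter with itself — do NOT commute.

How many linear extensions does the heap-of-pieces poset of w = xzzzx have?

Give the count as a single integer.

10

drop 0:x onto floor
drop 1:z onto floor
drop 2:z onto {1:z}
drop 3:z onto {2:z}
drop 4:x onto {0:x}
ground layer = {0:x, 1:z}
drop-orders for the pieces not yet dropped (sum over which currently-grounded one goes next):
  1 to go: {3} 1  {4} 1
  2 to go: {0,4} 1  {2,3} 1  {3,4} 2
  3 to go: {0,3,4} 3  {1,2,3} 1  {2,3,4} 3
  if 0:x drops first: 4 orders
  if 1:z drops first: 6 orders
heap linearizations: 10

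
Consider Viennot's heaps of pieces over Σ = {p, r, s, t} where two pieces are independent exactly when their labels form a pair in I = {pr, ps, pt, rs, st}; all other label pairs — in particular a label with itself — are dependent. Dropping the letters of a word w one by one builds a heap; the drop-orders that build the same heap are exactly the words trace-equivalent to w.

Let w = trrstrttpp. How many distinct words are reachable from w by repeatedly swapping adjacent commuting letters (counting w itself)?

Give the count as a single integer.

drop 0:t onto floor
drop 1:r onto {0:t}
drop 2:r onto {1:r}
drop 3:s onto floor
drop 4:t onto {2:r}
drop 5:r onto {4:t}
drop 6:t onto {5:r}
drop 7:t onto {6:t}
drop 8:p onto floor
drop 9:p onto {8:p}
ground layer = {0:t, 3:s, 8:p}
drop-orders for the pieces not yet dropped (sum over which currently-grounded one goes next):
  1 to go: {3} 1  {7} 1  {9} 1
  2 to go: {3,7} 2  {3,9} 2  {6,7} 1  {7,9} 2  {8,9} 1
  3 to go: {3,6,7} 3  {3,7,9} 6  {3,8,9} 3  {5,6,7} 1  {6,7,9} 3  {7,8,9} 3
  4 to go: {3,5,6,7} 4  {3,6,7,9} 12  {3,7,8,9} 12  {4,5,6,7} 1  {5,6,7,9} 4  {6,7,8,9} 6
  5 to go: {2,4,5,6,7} 1  {3,4,5,6,7} 5  {3,5,6,7,9} 20  {3,6,7,8,9} 30  {4,5,6,7,9} 5  {5,6,7,8,9} 10
  6 to go: {1,2,4,5,6,7} 1  {2,3,4,5,6,7} 6  {2,4,5,6,7,9} 6  {3,4,5,6,7,9} 30  {3,5,6,7,8,9} 60  {4,5,6,7,8,9} 15
  7 to go: {0,1,2,4,5,6,7} 1  {1,2,3,4,5,6,7} 7  {1,2,4,5,6,7,9} 7  {2,3,4,5,6,7,9} 42  {2,4,5,6,7,8,9} 21  {3,4,5,6,7,8,9} 105
  8 to go: {0,1,2,3,4,5,6,7} 8  {0,1,2,4,5,6,7,9} 8  {1,2,3,4,5,6,7,9} 56  {1,2,4,5,6,7,8,9} 28  {2,3,4,5,6,7,8,9} 168
  if 0:t drops first: 252 orders
  if 3:s drops first: 36 orders
  if 8:p drops first: 72 orders
heap linearizations: 360

360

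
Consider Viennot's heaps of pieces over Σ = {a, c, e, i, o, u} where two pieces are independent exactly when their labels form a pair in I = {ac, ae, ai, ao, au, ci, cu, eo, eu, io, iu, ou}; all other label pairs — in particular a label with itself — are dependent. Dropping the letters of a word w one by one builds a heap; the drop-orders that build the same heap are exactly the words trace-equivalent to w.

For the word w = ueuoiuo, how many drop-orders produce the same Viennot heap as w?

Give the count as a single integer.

0(u) covers ∅
1(e) covers ∅
2(u) covers 0:u
3(o) covers ∅
4(i) covers 1:e
5(u) covers 2:u
6(o) covers 3:o
floor of heap: 0:u, 1:e, 3:o
completions by unplaced set U, small U first (add the entries for U minus each lowest piece of U):
  |U|=1: {4}:1  {5}:1  {6}:1
  |U|=2: {1,4}:1  {2,5}:1  {3,6}:1  {4,5}:2  {4,6}:2  {5,6}:2
  |U|=3: {0,2,5}:1  {1,4,5}:3  {1,4,6}:3  {2,4,5}:3  {2,5,6}:3  {3,4,6}:3  {3,5,6}:3  {4,5,6}:6
  |U|=4: {0,2,4,5}:4  {0,2,5,6}:4  {1,2,4,5}:6  {1,3,4,6}:6  {1,4,5,6}:12  {2,3,5,6}:6  {2,4,5,6}:12  {3,4,5,6}:12
  |U|=5: {0,1,2,4,5}:10  {0,2,3,5,6}:10  {0,2,4,5,6}:20  {1,2,4,5,6}:30  {1,3,4,5,6}:30  {2,3,4,5,6}:30
  start at 0(u): 90
  start at 1(e): 60
  start at 3(o): 60
sum over floor = 210

210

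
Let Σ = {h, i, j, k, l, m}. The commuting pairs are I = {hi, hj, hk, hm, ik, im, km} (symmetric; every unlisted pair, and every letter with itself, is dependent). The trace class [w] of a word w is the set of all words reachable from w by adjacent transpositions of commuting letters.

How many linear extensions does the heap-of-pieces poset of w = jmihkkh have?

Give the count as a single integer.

252

0(j) covers ∅
1(m) covers 0:j
2(i) covers 0:j
3(h) covers ∅
4(k) covers 0:j
5(k) covers 4:k
6(h) covers 3:h
floor of heap: 0:j, 3:h
completions by unplaced set U, small U first (add the entries for U minus each lowest piece of U):
  |U|=1: {1}:1  {2}:1  {5}:1  {6}:1
  |U|=2: {1,2}:2  {1,5}:2  {1,6}:2  {2,5}:2  {2,6}:2  {3,6}:1  {4,5}:1  {5,6}:2
  |U|=3: {1,2,5}:6  {1,2,6}:6  {1,3,6}:3  {1,4,5}:3  {1,5,6}:6  {2,3,6}:3  {2,4,5}:3  {2,5,6}:6  {3,5,6}:3  {4,5,6}:3
  |U|=4: {1,2,3,6}:12  {1,2,4,5}:12  {1,2,5,6}:24  {1,3,5,6}:12  {1,4,5,6}:12  {2,3,5,6}:12  {2,4,5,6}:12  {3,4,5,6}:6
  |U|=5: {0,1,2,4,5}:12  {1,2,3,5,6}:60  {1,2,4,5,6}:60  {1,3,4,5,6}:30  {2,3,4,5,6}:30
  start at 0(j): 180
  start at 3(h): 72
sum over floor = 252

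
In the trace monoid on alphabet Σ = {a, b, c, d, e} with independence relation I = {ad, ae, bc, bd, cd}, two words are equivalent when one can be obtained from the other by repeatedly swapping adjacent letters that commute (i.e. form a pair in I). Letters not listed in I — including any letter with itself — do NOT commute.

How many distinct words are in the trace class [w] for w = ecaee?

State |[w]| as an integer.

3

drop 0:e onto floor
drop 1:c onto {0:e}
drop 2:a onto {1:c}
drop 3:e onto {1:c}
drop 4:e onto {3:e}
ground layer = {0:e}
drop-orders for the pieces not yet dropped (sum over which currently-grounded one goes next):
  1 to go: {2} 1  {4} 1
  2 to go: {2,4} 2  {3,4} 1
  3 to go: {2,3,4} 3
  if 0:e drops first: 3 orders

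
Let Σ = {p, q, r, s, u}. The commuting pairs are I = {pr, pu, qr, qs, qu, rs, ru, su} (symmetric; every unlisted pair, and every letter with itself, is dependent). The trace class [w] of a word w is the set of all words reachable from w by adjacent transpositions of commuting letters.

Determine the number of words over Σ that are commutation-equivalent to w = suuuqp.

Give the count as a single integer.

40

drop 0:s onto floor
drop 1:u onto floor
drop 2:u onto {1:u}
drop 3:u onto {2:u}
drop 4:q onto floor
drop 5:p onto {0:s, 4:q}
ground layer = {0:s, 1:u, 4:q}
drop-orders for the pieces not yet dropped (sum over which currently-grounded one goes next):
  1 to go: {3} 1  {5} 1
  2 to go: {0,5} 1  {2,3} 1  {3,5} 2  {4,5} 1
  3 to go: {0,3,5} 3  {0,4,5} 2  {1,2,3} 1  {2,3,5} 3  {3,4,5} 3
  4 to go: {0,2,3,5} 6  {0,3,4,5} 8  {1,2,3,5} 4  {2,3,4,5} 6
  if 0:s drops first: 10 orders
  if 1:u drops first: 20 orders
  if 4:q drops first: 10 orders
heap linearizations: 40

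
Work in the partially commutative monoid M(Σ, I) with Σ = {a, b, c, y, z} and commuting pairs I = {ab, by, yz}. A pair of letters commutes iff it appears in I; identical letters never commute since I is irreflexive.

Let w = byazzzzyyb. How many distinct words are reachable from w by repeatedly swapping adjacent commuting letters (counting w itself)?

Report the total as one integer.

0(b) covers ∅
1(y) covers ∅
2(a) covers 1:y
3(z) covers 0:b, 2:a
4(z) covers 3:z
5(z) covers 4:z
6(z) covers 5:z
7(y) covers 2:a
8(y) covers 7:y
9(b) covers 6:z
floor of heap: 0:b, 1:y
completions by unplaced set U, small U first (add the entries for U minus each lowest piece of U):
  |U|=1: {8}:1  {9}:1
  |U|=2: {6,9}:1  {7,8}:1  {8,9}:2
  |U|=3: {5,6,9}:1  {6,8,9}:3  {7,8,9}:3
  |U|=4: {4,5,6,9}:1  {5,6,8,9}:4  {6,7,8,9}:6
  |U|=5: {3,4,5,6,9}:1  {4,5,6,8,9}:5  {5,6,7,8,9}:10
  |U|=6: {0,3,4,5,6,9}:1  {3,4,5,6,8,9}:6  {4,5,6,7,8,9}:15
  |U|=7: {0,3,4,5,6,8,9}:7  {3,4,5,6,7,8,9}:21
  |U|=8: {0,3,4,5,6,7,8,9}:28  {2,3,4,5,6,7,8,9}:21
  start at 0(b): 21
  start at 1(y): 49
sum over floor = 70

70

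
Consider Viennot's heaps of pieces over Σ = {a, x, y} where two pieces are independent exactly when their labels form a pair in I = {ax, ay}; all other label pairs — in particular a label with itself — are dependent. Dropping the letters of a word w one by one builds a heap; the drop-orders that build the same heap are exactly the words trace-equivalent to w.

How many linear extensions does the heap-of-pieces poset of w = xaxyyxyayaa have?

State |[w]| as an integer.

0(x) covers ∅
1(a) covers ∅
2(x) covers 0:x
3(y) covers 2:x
4(y) covers 3:y
5(x) covers 4:y
6(y) covers 5:x
7(a) covers 1:a
8(y) covers 6:y
9(a) covers 7:a
10(a) covers 9:a
floor of heap: 0:x, 1:a
completions by unplaced set U, small U first (add the entries for U minus each lowest piece of U):
  |U|=1: {8}:1  {10}:1
  |U|=2: {6,8}:1  {8,10}:2  {9,10}:1
  |U|=3: {5,6,8}:1  {6,8,10}:3  {7,9,10}:1  {8,9,10}:3
  |U|=4: {1,7,9,10}:1  {4,5,6,8}:1  {5,6,8,10}:4  {6,8,9,10}:6  {7,8,9,10}:4
  |U|=5: {1,7,8,9,10}:5  {3,4,5,6,8}:1  {4,5,6,8,10}:5  {5,6,8,9,10}:10  {6,7,8,9,10}:10
  |U|=6: {1,6,7,8,9,10}:15  {2,3,4,5,6,8}:1  {3,4,5,6,8,10}:6  {4,5,6,8,9,10}:15  {5,6,7,8,9,10}:20
  |U|=7: {0,2,3,4,5,6,8}:1  {1,5,6,7,8,9,10}:35  {2,3,4,5,6,8,10}:7  {3,4,5,6,8,9,10}:21  {4,5,6,7,8,9,10}:35
  |U|=8: {0,2,3,4,5,6,8,10}:8  {1,4,5,6,7,8,9,10}:70  {2,3,4,5,6,8,9,10}:28  {3,4,5,6,7,8,9,10}:56
  |U|=9: {0,2,3,4,5,6,8,9,10}:36  {1,3,4,5,6,7,8,9,10}:126  {2,3,4,5,6,7,8,9,10}:84
  start at 0(x): 210
  start at 1(a): 120
sum over floor = 330

330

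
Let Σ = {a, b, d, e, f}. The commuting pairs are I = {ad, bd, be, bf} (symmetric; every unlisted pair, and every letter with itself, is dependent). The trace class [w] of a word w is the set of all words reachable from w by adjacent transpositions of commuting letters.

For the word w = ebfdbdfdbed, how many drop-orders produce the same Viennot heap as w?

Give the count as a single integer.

165

0(e) covers ∅
1(b) covers ∅
2(f) covers 0:e
3(d) covers 2:f
4(b) covers 1:b
5(d) covers 3:d
6(f) covers 5:d
7(d) covers 6:f
8(b) covers 4:b
9(e) covers 7:d
10(d) covers 9:e
floor of heap: 0:e, 1:b
completions by unplaced set U, small U first (add the entries for U minus each lowest piece of U):
  |U|=1: {8}:1  {10}:1
  |U|=2: {4,8}:1  {8,10}:2  {9,10}:1
  |U|=3: {1,4,8}:1  {4,8,10}:3  {7,9,10}:1  {8,9,10}:3
  |U|=4: {1,4,8,10}:4  {4,8,9,10}:6  {6,7,9,10}:1  {7,8,9,10}:4
  |U|=5: {1,4,8,9,10}:10  {4,7,8,9,10}:10  {5,6,7,9,10}:1  {6,7,8,9,10}:5
  |U|=6: {1,4,7,8,9,10}:20  {3,5,6,7,9,10}:1  {4,6,7,8,9,10}:15  {5,6,7,8,9,10}:6
  |U|=7: {1,4,6,7,8,9,10}:35  {2,3,5,6,7,9,10}:1  {3,5,6,7,8,9,10}:7  {4,5,6,7,8,9,10}:21
  |U|=8: {0,2,3,5,6,7,9,10}:1  {1,4,5,6,7,8,9,10}:56  {2,3,5,6,7,8,9,10}:8  {3,4,5,6,7,8,9,10}:28
  |U|=9: {0,2,3,5,6,7,8,9,10}:9  {1,3,4,5,6,7,8,9,10}:84  {2,3,4,5,6,7,8,9,10}:36
  start at 0(e): 120
  start at 1(b): 45
sum over floor = 165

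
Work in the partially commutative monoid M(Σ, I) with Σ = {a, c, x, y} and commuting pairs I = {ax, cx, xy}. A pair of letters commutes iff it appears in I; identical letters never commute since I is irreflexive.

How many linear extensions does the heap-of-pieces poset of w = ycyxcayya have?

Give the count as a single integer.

9

piece 0:y — minimal
piece 1:c rests on {0:y}
piece 2:y rests on {1:c}
piece 3:x — minimal
piece 4:c rests on {2:y}
piece 5:a rests on {4:c}
piece 6:y rests on {5:a}
piece 7:y rests on {6:y}
piece 8:a rests on {7:y}
minimal pieces: {0:y, 3:x}
ways to finish when only these pieces remain (= sum over removing one remaining piece with nothing left below it):
  1 left: {3}→1  {8}→1
  2 left: {3,8}→2  {7,8}→1
  3 left: {3,7,8}→3  {6,7,8}→1
  4 left: {3,6,7,8}→4  {5,6,7,8}→1
  5 left: {3,5,6,7,8}→5  {4,5,6,7,8}→1
  6 left: {2,4,5,6,7,8}→1  {3,4,5,6,7,8}→6
  7 left: {1,2,4,5,6,7,8}→1  {2,3,4,5,6,7,8}→7
  placing 0:y first → 8 extensions
  placing 3:x first → 1 extensions
total linear extensions = 9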